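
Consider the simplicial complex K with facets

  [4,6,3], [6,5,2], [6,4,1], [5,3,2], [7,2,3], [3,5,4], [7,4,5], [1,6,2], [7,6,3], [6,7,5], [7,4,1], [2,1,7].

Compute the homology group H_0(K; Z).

H_0 ≅ Z.

We work with the vertex ordering 1 < 2 < 3 < 4 < 5 < 6 < 7. The simplices of K, each written with vertices in increasing order, are:

  0-simplices (7): [1], [2], [3], [4], [5], [6], [7]
  1-simplices (18): [1,2], [1,4], [1,6], [1,7], [2,3], [2,5], [2,6], [2,7], [3,4], [3,5], [3,6], [3,7], [4,5], [4,6], [4,7], [5,6], [5,7], [6,7]
  2-simplices (12): [1,2,6], [1,2,7], [1,4,6], [1,4,7], [2,3,5], [2,3,7], [2,5,6], [3,4,5], [3,4,6], [3,6,7], [4,5,7], [5,6,7]

so the chain groups are C_0 ≅ Z^7, C_1 ≅ Z^18, C_2 ≅ Z^12.

The boundary map ∂_1: C_1 → C_0 sends each edge [p,q] (with p < q) to q − p. For instance
  ∂[3,6] = [6] − [3].
The 7×18 boundary matrix has rank 6 and Smith normal form diag(1,1,1,1,1,1).

The boundary map ∂_2: C_2 → C_1 maps a triangle to the signed sum of its edges. For instance
  ∂[1,2,7] = [2,7] − [1,7] + [1,2],
  ∂[3,6,7] = [6,7] − [3,7] + [3,6].
The resulting 18×12 matrix has rank 12, and its Smith normal form has invariant factors (1,1,1,1,1,1,1,1,1,1,1,2).

Reading off H_k = ker ∂_k / im ∂_{k+1}:

  H_0: rank C_0 − rank ∂_1 = 7 − 6 = 1, and the invariant factors of ∂_1 are all 1, so H_0 = Z.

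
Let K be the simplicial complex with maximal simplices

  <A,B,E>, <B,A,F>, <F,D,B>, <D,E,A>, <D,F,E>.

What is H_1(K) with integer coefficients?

H_1 = Z.

We work with the vertex ordering A < B < D < E < F. The simplices of K, each written with vertices in increasing order, are:

  0-simplices (5): A, B, D, E, F
  1-simplices (10): AB, AD, AE, AF, BD, BE, BF, DE, DF, EF
  2-simplices (5): ABE, ABF, ADE, BDF, DEF

so the chain groups are C_0 ≅ Z^5, C_1 ≅ Z^10, C_2 ≅ Z^5.

∂_1: C_1 → C_0 sends each edge [p,q] (with p < q) to q − p. For instance
  ∂DF = F − D.
The 5×10 boundary matrix has rank 4 and Smith normal form diag(1,1,1,1).

Boundary ∂_2: C_2 → C_1 maps a triangle to the signed sum of its edges. For instance
  ∂ADE = DE − AE + AD,
  ∂ABE = BE − AE + AB.
The 10×5 boundary matrix has rank 5 and Smith normal form diag(1,1,1,1,1).

Computing H_k = (kernel of ∂_k) / (image of ∂_{k+1}):

  H_1: rank ker ∂_1 − rank ∂_2 = (10 − 4) − 5 = 1, and the invariant factors of ∂_2 are all 1, so H_1 = Z.

(K is a triangulation of the Möbius band.)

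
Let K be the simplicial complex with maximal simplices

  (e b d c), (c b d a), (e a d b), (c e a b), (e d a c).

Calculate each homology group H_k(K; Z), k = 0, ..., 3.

Take the total order a < b < c < d < e on the vertex set. Then K (dimension 3) consists of the simplices:

  0-simplices (5): a, b, c, d, e
  1-simplices (10): ab, ac, ad, ae, bc, bd, be, cd, ce, de
  2-simplices (10): abc, abd, abe, acd, ace, ade, bcd, bce, bde, cde
  3-simplices (5): abcd, abce, abde, acde, bcde

so the chain groups are C_0 ≅ Z^5, C_1 ≅ Z^10, C_2 ≅ Z^10, C_3 ≅ Z^5.

Boundary ∂_1: C_1 → C_0 sends each edge [p,q] (with p < q) to q − p. For instance
  ∂cd = d − c.
This gives a 5×10 integer matrix of rank 4; reducing to Smith normal form yields diagonal entries (1,1,1,1).

The boundary map ∂_2: C_2 → C_1 sends each 2-simplex [p,q,r] to [q,r] − [p,r] + [p,q]. For instance
  ∂acd = cd − ad + ac,
  ∂cde = de − ce + cd.
As a 10×10 matrix over Z this has rank 6, with invariant factors (1,1,1,1,1,1).

The boundary map ∂_3: C_3 → C_2 sends each 3-simplex σ to the alternating sum Σ_i (−1)^i (σ with its i-th vertex removed). For instance
  ∂abce = bce − ace + abe − abc,
  ∂acde = cde − ade + ace − acd.
The 10×5 boundary matrix has rank 4 and Smith normal form diag(1,1,1,1).

Reading off H_k = ker ∂_k / im ∂_{k+1}:

  H_0: rank C_0 − rank ∂_1 = 5 − 4 = 1, and the invariant factors of ∂_1 are all 1, so H_0 = Z.
  H_1: rank ker ∂_1 − rank ∂_2 = (10 − 4) − 6 = 0, and the invariant factors of ∂_2 are all 1, so H_1 = 0.
  H_2: rank ker ∂_2 − rank ∂_3 = (10 − 6) − 4 = 0, and the invariant factors of ∂_3 are all 1, so H_2 = 0.
  H_3: rank ker ∂_3 − rank ∂_4 = (5 − 4) − 0 = 1, and there is no ∂_4, so H_3 = Z.

(K is a triangulation of the 3-sphere S^3.)

H_0 = Z,  H_1 = 0,  H_2 = 0,  H_3 = Z.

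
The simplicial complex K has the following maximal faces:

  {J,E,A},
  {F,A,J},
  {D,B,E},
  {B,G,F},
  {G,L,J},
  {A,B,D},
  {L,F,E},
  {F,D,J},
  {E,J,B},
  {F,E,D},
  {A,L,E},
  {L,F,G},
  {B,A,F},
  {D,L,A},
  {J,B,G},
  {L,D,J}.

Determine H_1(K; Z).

H_1 ≅ Z^2.

We work with the vertex ordering A < B < D < E < F < G < J < L. The simplices of K, each written with vertices in increasing order, are:

  0-simplices (8): A, B, D, E, F, G, J, L
  1-simplices (24): AB, AD, AE, AF, AJ, AL, BD, BE, BF, BG, BJ, DE, DF, DJ, DL, EF, EJ, EL, FG, FJ, FL, GJ, GL, JL
  2-simplices (16): ABD, ABF, ADL, AEJ, AEL, AFJ, BDE, BEJ, BFG, BGJ, DEF, DFJ, DJL, EFL, FGL, GJL

giving chain groups C_0 ≅ Z^8, C_1 ≅ Z^24, C_2 ≅ Z^16.

Boundary ∂_1: C_1 → C_0 maps an edge to its endpoints' difference, ∂[p,q] = q − p. For instance
  ∂BF = F − B.
This gives a 8×24 integer matrix of rank 7; reducing to Smith normal form yields diagonal entries (1,1,1,1,1,1,1).

∂_2: C_2 → C_1 maps a triangle to the signed sum of its edges. For instance
  ∂AEJ = EJ − AJ + AE,
  ∂DEF = EF − DF + DE.
This gives a 24×16 integer matrix of rank 15; reducing to Smith normal form yields diagonal entries (1,1,1,1,1,1,1,1,1,1,1,1,1,1,1).

Now H_k = ker ∂_k / im ∂_{k+1}, so:

  H_1: rank ker ∂_1 − rank ∂_2 = (24 − 7) − 15 = 2, and the invariant factors of ∂_2 are all 1, so H_1 ≅ Z^2.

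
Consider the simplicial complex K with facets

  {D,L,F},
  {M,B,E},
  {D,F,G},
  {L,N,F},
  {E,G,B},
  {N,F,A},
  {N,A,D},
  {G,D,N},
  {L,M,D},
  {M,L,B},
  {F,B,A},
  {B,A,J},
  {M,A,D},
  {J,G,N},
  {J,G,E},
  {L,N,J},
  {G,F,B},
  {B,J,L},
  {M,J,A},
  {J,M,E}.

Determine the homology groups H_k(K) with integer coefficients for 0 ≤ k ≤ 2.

We work with the vertex ordering A < B < D < E < F < G < J < L < M < N. The simplices of K, each written with vertices in increasing order, are:

  0-simplices (10): A, B, D, E, F, G, J, L, M, N
  1-simplices (30): AB, AD, AF, AJ, AM, AN, BE, BF, BG, BJ, BL, BM, DF, DG, DL, DM, DN, EG, EJ, EM, FG, FL, FN, GJ, GN, JL, JM, JN, LM, LN
  2-simplices (20): ABF, ABJ, ADM, ADN, AFN, AJM, BEG, BEM, BFG, BJL, BLM, DFG, DFL, DGN, DLM, EGJ, EJM, FLN, GJN, JLN

giving chain groups C_0 ≅ Z^10, C_1 ≅ Z^30, C_2 ≅ Z^20.

The boundary map ∂_1: C_1 → C_0 is given by ∂[p,q] = [q] − [p]. For instance
  ∂FL = L − F.
This gives a 10×30 integer matrix of rank 9; reducing to Smith normal form yields diagonal entries (1,1,1,1,1,1,1,1,1).

The boundary map ∂_2: C_2 → C_1 acts by ∂[p,q,r] = [q,r] − [p,r] + [p,q]. For instance
  ∂ABJ = BJ − AJ + AB,
  ∂JLN = LN − JN + JL.
This gives a 30×20 integer matrix of rank 20; reducing to Smith normal form yields diagonal entries (1,1,1,1,1,1,1,1,1,1,1,1,1,1,1,1,1,1,1,2).

Computing H_k = (kernel of ∂_k) / (image of ∂_{k+1}):

  H_0: rank C_0 − rank ∂_1 = 10 − 9 = 1, and the invariant factors of ∂_1 are all 1, so H_0 = Z.
  H_1: rank ker ∂_1 − rank ∂_2 = (30 − 9) − 20 = 1, and ∂_2 has invariant factor 2 > 1, so H_1 = Z ⊕ Z/2.
  H_2: rank ker ∂_2 − rank ∂_3 = (20 − 20) − 0 = 0, and there is no ∂_3, so H_2 = 0.

(K is a triangulation of the Klein bottle.)

H_0 ≅ Z,  H_1 ≅ Z ⊕ Z/2,  H_2 = 0.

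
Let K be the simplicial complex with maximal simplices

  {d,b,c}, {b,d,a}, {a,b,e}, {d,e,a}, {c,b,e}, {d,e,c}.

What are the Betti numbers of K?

K has 5 vertices, 9 edges, 6 triangles.
rank ∂_0 = 0, rank ∂_1 = 4 ⇒ b_0 = 5 − 0 − 4 = 1; all invariant factors of ∂_1 are 1 so no torsion. So H_0 ≅ Z.
rank ∂_1 = 4, rank ∂_2 = 5 ⇒ b_1 = 9 − 4 − 5 = 0; all invariant factors of ∂_2 are 1 so no torsion. So H_1 ≅ 0.
rank ∂_2 = 5, rank ∂_3 = 0 ⇒ b_2 = 6 − 5 − 0 = 1. So H_2 ≅ Z.

b_0 = 1, b_1 = 0, b_2 = 1.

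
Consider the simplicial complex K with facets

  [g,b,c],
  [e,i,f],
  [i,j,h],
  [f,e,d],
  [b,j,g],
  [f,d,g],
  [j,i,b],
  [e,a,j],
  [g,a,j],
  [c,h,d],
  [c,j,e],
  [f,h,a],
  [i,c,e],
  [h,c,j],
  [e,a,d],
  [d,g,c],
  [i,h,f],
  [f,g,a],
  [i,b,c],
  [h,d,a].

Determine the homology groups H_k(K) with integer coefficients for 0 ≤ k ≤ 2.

H_0 = Z,  H_1 = Z ⊕ Z/2Z,  H_2 = 0.

We work with the vertex ordering a < b < c < d < e < f < g < h < i < j. The simplices of K, each written with vertices in increasing order, are:

  0-simplices (10): a, b, c, d, e, f, g, h, i, j
  1-simplices (30): ad, ae, af, ag, ah, aj, bc, bg, bi, bj, cd, ce, cg, ch, ci, cj, de, df, dg, dh, ef, ei, ej, fg, fh, fi, gj, hi, hj, ij
  2-simplices (20): ade, adh, aej, afg, afh, agj, bcg, bci, bgj, bij, cdg, cdh, cei, cej, chj, def, dfg, efi, fhi, hij

giving chain groups C_0 ≅ Z^10, C_1 ≅ Z^30, C_2 ≅ Z^20.

∂_1: C_1 → C_0 maps an edge to its endpoints' difference, ∂[p,q] = q − p.
The resulting 10×30 matrix has rank 9, and its Smith normal form has invariant factors (1,1,1,1,1,1,1,1,1).

Boundary ∂_2: C_2 → C_1 maps a triangle to the signed sum of its edges. For instance
  ∂afg = fg − ag + af,
  ∂bci = ci − bi + bc.
As a 30×20 matrix over Z this has rank 20, with invariant factors (1,1,1,1,1,1,1,1,1,1,1,1,1,1,1,1,1,1,1,2).

Computing H_k = (kernel of ∂_k) / (image of ∂_{k+1}):

  H_0: rank C_0 − rank ∂_1 = 10 − 9 = 1, and the invariant factors of ∂_1 are all 1, so H_0 = Z.
  H_1: rank ker ∂_1 − rank ∂_2 = (30 − 9) − 20 = 1, and ∂_2 has invariant factor 2 > 1, so H_1 = Z ⊕ Z/2Z.
  H_2: rank ker ∂_2 − rank ∂_3 = (20 − 20) − 0 = 0, and there is no ∂_3, so H_2 = 0.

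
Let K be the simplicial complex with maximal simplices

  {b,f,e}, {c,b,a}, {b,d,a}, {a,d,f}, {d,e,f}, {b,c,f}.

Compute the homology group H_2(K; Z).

Order the vertices as a < b < c < d < e < f. Listing each simplex with vertices in this order, K has dimension 2 with simplices:

  0-simplices (6): a, b, c, d, e, f
  1-simplices (12): ab, ac, ad, af, bc, bd, be, bf, cf, de, df, ef
  2-simplices (6): abc, abd, adf, bcf, bef, def

so the chain groups are C_0 ≅ Z^6, C_1 ≅ Z^12, C_2 ≅ Z^6.

∂_1: C_1 → C_0 maps an edge to its endpoints' difference, ∂[p,q] = q − p.
The 6×12 boundary matrix has rank 5 and Smith normal form diag(1,1,1,1,1).

∂_2: C_2 → C_1 sends each 2-simplex [p,q,r] to [q,r] − [p,r] + [p,q]. For instance
  ∂abc = bc − ac + ab,
  ∂bef = ef − bf + be.
As a 12×6 matrix over Z this has rank 6, with invariant factors (1,1,1,1,1,1).

From H_k ≅ ker(∂_k) / im(∂_{k+1}) we obtain:

  H_2: rank ker ∂_2 − rank ∂_3 = (6 − 6) − 0 = 0, and there is no ∂_3, so H_2 = 0.

(K is a triangulation of the cylinder S^1 x I.)

H_2 ≅ 0.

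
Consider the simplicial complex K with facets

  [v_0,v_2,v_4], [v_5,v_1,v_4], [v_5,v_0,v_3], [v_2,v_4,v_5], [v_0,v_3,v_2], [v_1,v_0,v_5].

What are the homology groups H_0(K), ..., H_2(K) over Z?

K has 6 vertices, 12 edges, 6 triangles.
rank ∂_0 = 0, rank ∂_1 = 5 ⇒ b_0 = 6 − 0 − 5 = 1; all invariant factors of ∂_1 are 1 so no torsion. So H_0 = Z.
rank ∂_1 = 5, rank ∂_2 = 6 ⇒ b_1 = 12 − 5 − 6 = 1; all invariant factors of ∂_2 are 1 so no torsion. So H_1 = Z.
rank ∂_2 = 6, rank ∂_3 = 0 ⇒ b_2 = 6 − 6 − 0 = 0. So H_2 = 0.

H_0 ≅ Z,  H_1 ≅ Z,  H_2 = 0.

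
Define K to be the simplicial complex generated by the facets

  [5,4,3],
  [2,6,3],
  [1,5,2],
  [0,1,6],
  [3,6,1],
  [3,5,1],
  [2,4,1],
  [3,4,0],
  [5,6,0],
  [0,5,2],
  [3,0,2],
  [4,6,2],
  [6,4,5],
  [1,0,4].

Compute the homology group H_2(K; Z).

Take the total order 0 < 1 < 2 < 3 < 4 < 5 < 6 on the vertex set. Then K (dimension 2) consists of the simplices:

  0-simplices (7): [0], [1], [2], [3], [4], [5], [6]
  1-simplices (21): [0,1], [0,2], [0,3], [0,4], [0,5], [0,6], [1,2], [1,3], [1,4], [1,5], [1,6], [2,3], [2,4], [2,5], [2,6], [3,4], [3,5], [3,6], [4,5], [4,6], [5,6]
  2-simplices (14): [0,1,4], [0,1,6], [0,2,3], [0,2,5], [0,3,4], [0,5,6], [1,2,4], [1,2,5], [1,3,5], [1,3,6], [2,3,6], [2,4,6], [3,4,5], [4,5,6]

so the chain groups are C_0 ≅ Z^7, C_1 ≅ Z^21, C_2 ≅ Z^14.

∂_1: C_1 → C_0 maps an edge to its endpoints' difference, ∂[p,q] = q − p.
As a 7×21 matrix over Z this has rank 6, with invariant factors (1,1,1,1,1,1).

Boundary ∂_2: C_2 → C_1 acts by ∂[p,q,r] = [q,r] − [p,r] + [p,q]. For instance
  ∂[2,3,6] = [3,6] − [2,6] + [2,3],
  ∂[0,1,6] = [1,6] − [0,6] + [0,1].
This gives a 21×14 integer matrix of rank 13; reducing to Smith normal form yields diagonal entries (1,1,1,1,1,1,1,1,1,1,1,1,1).

Now H_k = ker ∂_k / im ∂_{k+1}, so:

  H_2: rank ker ∂_2 − rank ∂_3 = (14 − 13) − 0 = 1, and there is no ∂_3, so H_2 ≅ Z.

H_2 ≅ Z.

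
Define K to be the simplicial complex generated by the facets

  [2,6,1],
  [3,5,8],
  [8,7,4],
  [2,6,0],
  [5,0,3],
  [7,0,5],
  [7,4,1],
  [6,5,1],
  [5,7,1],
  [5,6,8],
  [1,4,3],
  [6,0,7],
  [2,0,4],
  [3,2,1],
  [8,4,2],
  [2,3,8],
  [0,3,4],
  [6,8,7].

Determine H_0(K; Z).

H_0 ≅ Z.

Order the vertices as 0 < 1 < 2 < 3 < 4 < 5 < 6 < 7 < 8. Listing each simplex with vertices in this order, K has dimension 2 with simplices:

  0-simplices (9): [0], [1], [2], [3], [4], [5], [6], [7], [8]
  1-simplices (27): (27 of them)
  2-simplices (18): [0,2,4], [0,2,6], [0,3,4], [0,3,5], [0,5,7], [0,6,7], [1,2,3], [1,2,6], [1,3,4], [1,4,7], [1,5,6], [1,5,7], [2,3,8], [2,4,8], [3,5,8], [4,7,8], [5,6,8], [6,7,8]

Hence C_0 ≅ Z^9, C_1 ≅ Z^27, C_2 ≅ Z^18.

The boundary map ∂_1: C_1 → C_0 is given by ∂[p,q] = [q] − [p]. For instance
  ∂[6,8] = [8] − [6].
The 9×27 boundary matrix has rank 8 and Smith normal form diag(1,1,1,1,1,1,1,1).

The boundary map ∂_2: C_2 → C_1 maps a triangle to the signed sum of its edges. For instance
  ∂[2,3,8] = [3,8] − [2,8] + [2,3],
  ∂[0,5,7] = [5,7] − [0,7] + [0,5].
This gives a 27×18 integer matrix of rank 18; reducing to Smith normal form yields diagonal entries (1,1,1,1,1,1,1,1,1,1,1,1,1,1,1,1,1,2).

Now H_k = ker ∂_k / im ∂_{k+1}, so:

  H_0: rank C_0 − rank ∂_1 = 9 − 8 = 1, and the invariant factors of ∂_1 are all 1, so H_0 = Z.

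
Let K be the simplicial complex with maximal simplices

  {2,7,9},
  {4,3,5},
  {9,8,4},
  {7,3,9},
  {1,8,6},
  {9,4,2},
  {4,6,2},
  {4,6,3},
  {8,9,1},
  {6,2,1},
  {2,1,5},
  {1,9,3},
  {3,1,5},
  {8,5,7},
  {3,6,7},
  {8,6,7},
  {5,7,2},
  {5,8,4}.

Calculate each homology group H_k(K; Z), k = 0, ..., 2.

H_0 ≅ Z,  H_1 ≅ Z^2,  H_2 ≅ Z.

Take the total order 1 < 2 < 3 < 4 < 5 < 6 < 7 < 8 < 9 on the vertex set. Then K (dimension 2) consists of the simplices:

  0-simplices (9): [1], [2], [3], [4], [5], [6], [7], [8], [9]
  1-simplices (27): (27 of them)
  2-simplices (18): [1,2,5], [1,2,6], [1,3,5], [1,3,9], [1,6,8], [1,8,9], [2,4,6], [2,4,9], [2,5,7], [2,7,9], [3,4,5], [3,4,6], [3,6,7], [3,7,9], [4,5,8], [4,8,9], [5,7,8], [6,7,8]

Hence C_0 ≅ Z^9, C_1 ≅ Z^27, C_2 ≅ Z^18.

The boundary map ∂_1: C_1 → C_0 maps an edge to its endpoints' difference, ∂[p,q] = q − p.
As a 9×27 matrix over Z this has rank 8, with invariant factors (1,1,1,1,1,1,1,1).

Boundary ∂_2: C_2 → C_1 sends each 2-simplex [p,q,r] to [q,r] − [p,r] + [p,q]. For instance
  ∂[2,5,7] = [5,7] − [2,7] + [2,5],
  ∂[1,2,5] = [2,5] − [1,5] + [1,2].
As a 27×18 matrix over Z this has rank 17, with invariant factors (1,1,1,1,1,1,1,1,1,1,1,1,1,1,1,1,1).

Reading off H_k = ker ∂_k / im ∂_{k+1}:

  H_0: rank C_0 − rank ∂_1 = 9 − 8 = 1, and the invariant factors of ∂_1 are all 1, so H_0 = Z.
  H_1: rank ker ∂_1 − rank ∂_2 = (27 − 8) − 17 = 2, and the invariant factors of ∂_2 are all 1, so H_1 = Z^2.
  H_2: rank ker ∂_2 − rank ∂_3 = (18 − 17) − 0 = 1, and there is no ∂_3, so H_2 = Z.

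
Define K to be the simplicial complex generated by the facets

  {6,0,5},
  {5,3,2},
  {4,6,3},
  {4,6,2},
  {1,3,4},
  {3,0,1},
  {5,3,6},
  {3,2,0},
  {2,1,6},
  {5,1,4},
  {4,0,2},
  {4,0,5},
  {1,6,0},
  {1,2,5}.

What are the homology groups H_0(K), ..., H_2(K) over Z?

H_0 ≅ Z,  H_1 ≅ Z^2,  H_2 ≅ Z.

We work with the vertex ordering 0 < 1 < 2 < 3 < 4 < 5 < 6. The simplices of K, each written with vertices in increasing order, are:

  0-simplices (7): [0], [1], [2], [3], [4], [5], [6]
  1-simplices (21): [0,1], [0,2], [0,3], [0,4], [0,5], [0,6], [1,2], [1,3], [1,4], [1,5], [1,6], [2,3], [2,4], [2,5], [2,6], [3,4], [3,5], [3,6], [4,5], [4,6], [5,6]
  2-simplices (14): [0,1,3], [0,1,6], [0,2,3], [0,2,4], [0,4,5], [0,5,6], [1,2,5], [1,2,6], [1,3,4], [1,4,5], [2,3,5], [2,4,6], [3,4,6], [3,5,6]

Hence C_0 ≅ Z^7, C_1 ≅ Z^21, C_2 ≅ Z^14.

The boundary map ∂_1: C_1 → C_0 maps an edge to its endpoints' difference, ∂[p,q] = q − p. For instance
  ∂[1,5] = [5] − [1].
As a 7×21 matrix over Z this has rank 6, with invariant factors (1,1,1,1,1,1).

∂_2: C_2 → C_1 acts by ∂[p,q,r] = [q,r] − [p,r] + [p,q]. For instance
  ∂[0,1,3] = [1,3] − [0,3] + [0,1],
  ∂[0,2,3] = [2,3] − [0,3] + [0,2].
The 21×14 boundary matrix has rank 13 and Smith normal form diag(1,1,1,1,1,1,1,1,1,1,1,1,1).

From H_k ≅ ker(∂_k) / im(∂_{k+1}) we obtain:

  H_0: rank C_0 − rank ∂_1 = 7 − 6 = 1, and the invariant factors of ∂_1 are all 1, so H_0 ≅ Z.
  H_1: rank ker ∂_1 − rank ∂_2 = (21 − 6) − 13 = 2, and the invariant factors of ∂_2 are all 1, so H_1 ≅ Z^2.
  H_2: rank ker ∂_2 − rank ∂_3 = (14 − 13) − 0 = 1, and there is no ∂_3, so H_2 ≅ Z.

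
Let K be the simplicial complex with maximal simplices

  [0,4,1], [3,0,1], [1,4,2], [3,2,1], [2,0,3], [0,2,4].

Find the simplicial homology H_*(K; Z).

H_0 ≅ Z,  H_1 = 0,  H_2 ≅ Z.

Order the vertices as 0 < 1 < 2 < 3 < 4. Listing each simplex with vertices in this order, K has dimension 2 with simplices:

  0-simplices (5): [0], [1], [2], [3], [4]
  1-simplices (9): [0,1], [0,2], [0,3], [0,4], [1,2], [1,3], [1,4], [2,3], [2,4]
  2-simplices (6): [0,1,3], [0,1,4], [0,2,3], [0,2,4], [1,2,3], [1,2,4]

so the chain groups are C_0 ≅ Z^5, C_1 ≅ Z^9, C_2 ≅ Z^6.

∂_1: C_1 → C_0 maps an edge to its endpoints' difference, ∂[p,q] = q − p. For instance
  ∂[2,4] = [4] − [2].
This gives a 5×9 integer matrix of rank 4; reducing to Smith normal form yields diagonal entries (1,1,1,1).

The boundary map ∂_2: C_2 → C_1 acts by ∂[p,q,r] = [q,r] − [p,r] + [p,q]. For instance
  ∂[0,2,3] = [2,3] − [0,3] + [0,2],
  ∂[0,1,3] = [1,3] − [0,3] + [0,1].
The resulting 9×6 matrix has rank 5, and its Smith normal form has invariant factors (1,1,1,1,1).

Now H_k = ker ∂_k / im ∂_{k+1}, so:

  H_0: rank C_0 − rank ∂_1 = 5 − 4 = 1, and the invariant factors of ∂_1 are all 1, so H_0 ≅ Z.
  H_1: rank ker ∂_1 − rank ∂_2 = (9 − 4) − 5 = 0, and the invariant factors of ∂_2 are all 1, so H_1 ≅ 0.
  H_2: rank ker ∂_2 − rank ∂_3 = (6 − 5) − 0 = 1, and there is no ∂_3, so H_2 ≅ Z.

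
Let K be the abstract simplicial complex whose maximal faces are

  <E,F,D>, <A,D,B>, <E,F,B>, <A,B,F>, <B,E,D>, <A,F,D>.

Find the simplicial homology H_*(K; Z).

Take the total order A < B < D < E < F on the vertex set. Then K (dimension 2) consists of the simplices:

  0-simplices (5): A, B, D, E, F
  1-simplices (9): AB, AD, AF, BD, BE, BF, DE, DF, EF
  2-simplices (6): ABD, ABF, ADF, BDE, BEF, DEF

Hence C_0 ≅ Z^5, C_1 ≅ Z^9, C_2 ≅ Z^6.

∂_1: C_1 → C_0 maps an edge to its endpoints' difference, ∂[p,q] = q − p. For instance
  ∂AB = B − A.
The 5×9 boundary matrix has rank 4 and Smith normal form diag(1,1,1,1).

∂_2: C_2 → C_1 acts by ∂[p,q,r] = [q,r] − [p,r] + [p,q]. For instance
  ∂ADF = DF − AF + AD,
  ∂ABF = BF − AF + AB.
The resulting 9×6 matrix has rank 5, and its Smith normal form has invariant factors (1,1,1,1,1).

Now H_k = ker ∂_k / im ∂_{k+1}, so:

  H_0: rank C_0 − rank ∂_1 = 5 − 4 = 1, and the invariant factors of ∂_1 are all 1, so H_0 = Z.
  H_1: rank ker ∂_1 − rank ∂_2 = (9 − 4) − 5 = 0, and the invariant factors of ∂_2 are all 1, so H_1 = 0.
  H_2: rank ker ∂_2 − rank ∂_3 = (6 − 5) − 0 = 1, and there is no ∂_3, so H_2 = Z.

H_0 ≅ Z,  H_1 = 0,  H_2 ≅ Z.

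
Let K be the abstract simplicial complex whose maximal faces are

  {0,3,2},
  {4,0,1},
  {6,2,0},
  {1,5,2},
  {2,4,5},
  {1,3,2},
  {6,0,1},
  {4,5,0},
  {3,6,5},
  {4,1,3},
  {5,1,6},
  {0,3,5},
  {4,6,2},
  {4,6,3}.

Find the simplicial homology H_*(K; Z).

H_0 = Z,  H_1 = Z^2,  H_2 = Z.

K has 7 vertices, 21 edges, 14 triangles.
rank ∂_0 = 0, rank ∂_1 = 6 ⇒ b_0 = 7 − 0 − 6 = 1; all invariant factors of ∂_1 are 1 so no torsion. So H_0 ≅ Z.
rank ∂_1 = 6, rank ∂_2 = 13 ⇒ b_1 = 21 − 6 − 13 = 2; all invariant factors of ∂_2 are 1 so no torsion. So H_1 ≅ Z^2.
rank ∂_2 = 13, rank ∂_3 = 0 ⇒ b_2 = 14 − 13 − 0 = 1. So H_2 ≅ Z.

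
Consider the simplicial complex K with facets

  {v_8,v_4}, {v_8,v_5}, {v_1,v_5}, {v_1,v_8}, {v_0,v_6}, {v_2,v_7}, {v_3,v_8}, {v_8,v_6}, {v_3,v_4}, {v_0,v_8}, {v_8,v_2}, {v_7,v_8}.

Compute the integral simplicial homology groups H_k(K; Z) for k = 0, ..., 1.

H_0 ≅ Z,  H_1 ≅ Z^4.

Take the total order v_0 < v_1 < v_2 < v_3 < v_4 < v_5 < v_6 < v_7 < v_8 on the vertex set. Then K (dimension 1) consists of the simplices:

  0-simplices (9): [v_0], [v_1], [v_2], [v_3], [v_4], [v_5], [v_6], [v_7], [v_8]
  1-simplices (12): [v_0,v_6], [v_0,v_8], [v_1,v_5], [v_1,v_8], [v_2,v_7], [v_2,v_8], [v_3,v_4], [v_3,v_8], [v_4,v_8], [v_5,v_8], [v_6,v_8], [v_7,v_8]

Hence C_0 ≅ Z^9, C_1 ≅ Z^12.

∂_1: C_1 → C_0 maps an edge to its endpoints' difference, ∂[p,q] = q − p. For instance
  ∂[v_3,v_4] = [v_4] − [v_3].
As a 9×12 matrix over Z this has rank 8, with invariant factors (1,1,1,1,1,1,1,1).

Now H_k = ker ∂_k / im ∂_{k+1}, so:

  H_0: rank C_0 − rank ∂_1 = 9 − 8 = 1, and the invariant factors of ∂_1 are all 1, so H_0 ≅ Z.
  H_1: rank ker ∂_1 − rank ∂_2 = (12 − 8) − 0 = 4, and there is no ∂_2, so H_1 ≅ Z^4.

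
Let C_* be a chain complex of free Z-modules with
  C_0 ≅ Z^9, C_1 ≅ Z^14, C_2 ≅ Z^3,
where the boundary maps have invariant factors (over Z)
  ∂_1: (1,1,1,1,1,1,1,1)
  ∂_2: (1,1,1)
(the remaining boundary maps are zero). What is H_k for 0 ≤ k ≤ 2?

H_0 ≅ Z,  H_1 ≅ Z^3,  H_2 = 0.

H_0: b_0 = 9 − 0 − 8 = 1; torsion from ∂_1 factors > 1: none. So H_0 ≅ Z.
H_1: b_1 = 14 − 8 − 3 = 3; torsion from ∂_2 factors > 1: none. So H_1 ≅ Z^3.
H_2: b_2 = 3 − 3 − 0 = 0; torsion from ∂_3 factors > 1: none. So H_2 ≅ 0.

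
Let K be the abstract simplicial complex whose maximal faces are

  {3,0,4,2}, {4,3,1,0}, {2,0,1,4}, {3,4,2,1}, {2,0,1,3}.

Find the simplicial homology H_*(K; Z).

H_0 = Z,  H_1 = 0,  H_2 = 0,  H_3 = Z.

Take the total order 0 < 1 < 2 < 3 < 4 on the vertex set. Then K (dimension 3) consists of the simplices:

  0-simplices (5): [0], [1], [2], [3], [4]
  1-simplices (10): [0,1], [0,2], [0,3], [0,4], [1,2], [1,3], [1,4], [2,3], [2,4], [3,4]
  2-simplices (10): [0,1,2], [0,1,3], [0,1,4], [0,2,3], [0,2,4], [0,3,4], [1,2,3], [1,2,4], [1,3,4], [2,3,4]
  3-simplices (5): [0,1,2,3], [0,1,2,4], [0,1,3,4], [0,2,3,4], [1,2,3,4]

giving chain groups C_0 ≅ Z^5, C_1 ≅ Z^10, C_2 ≅ Z^10, C_3 ≅ Z^5.

The boundary map ∂_1: C_1 → C_0 sends each edge [p,q] (with p < q) to q − p. For instance
  ∂[0,2] = [2] − [0].
As a 5×10 matrix over Z this has rank 4, with invariant factors (1,1,1,1).

The boundary map ∂_2: C_2 → C_1 sends each 2-simplex [p,q,r] to [q,r] − [p,r] + [p,q]. For instance
  ∂[0,2,3] = [2,3] − [0,3] + [0,2],
  ∂[0,3,4] = [3,4] − [0,4] + [0,3].
The 10×10 boundary matrix has rank 6 and Smith normal form diag(1,1,1,1,1,1).

The boundary map ∂_3: C_3 → C_2 sends each 3-simplex σ to the alternating sum Σ_i (−1)^i (σ with its i-th vertex removed). For instance
  ∂[0,2,3,4] = [2,3,4] − [0,3,4] + [0,2,4] − [0,2,3],
  ∂[0,1,2,4] = [1,2,4] − [0,2,4] + [0,1,4] − [0,1,2].
The 10×5 boundary matrix has rank 4 and Smith normal form diag(1,1,1,1).

Reading off H_k = ker ∂_k / im ∂_{k+1}:

  H_0: rank C_0 − rank ∂_1 = 5 − 4 = 1, and the invariant factors of ∂_1 are all 1, so H_0 ≅ Z.
  H_1: rank ker ∂_1 − rank ∂_2 = (10 − 4) − 6 = 0, and the invariant factors of ∂_2 are all 1, so H_1 ≅ 0.
  H_2: rank ker ∂_2 − rank ∂_3 = (10 − 6) − 4 = 0, and the invariant factors of ∂_3 are all 1, so H_2 ≅ 0.
  H_3: rank ker ∂_3 − rank ∂_4 = (5 − 4) − 0 = 1, and there is no ∂_4, so H_3 ≅ Z.

As a check, the Euler characteristic is 5 − 10 + 10 − 5 = 0, which agrees with 1 − 0 + 0 − 1 = 0.
(K is a triangulation of the 3-sphere S^3.)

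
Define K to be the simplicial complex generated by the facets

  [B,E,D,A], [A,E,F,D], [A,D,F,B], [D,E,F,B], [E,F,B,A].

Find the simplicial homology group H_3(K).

H_3 = Z.

Take the total order A < B < D < E < F on the vertex set. Then K (dimension 3) consists of the simplices:

  0-simplices (5): A, B, D, E, F
  1-simplices (10): AB, AD, AE, AF, BD, BE, BF, DE, DF, EF
  2-simplices (10): ABD, ABE, ABF, ADE, ADF, AEF, BDE, BDF, BEF, DEF
  3-simplices (5): ABDE, ABDF, ABEF, ADEF, BDEF

giving chain groups C_0 ≅ Z^5, C_1 ≅ Z^10, C_2 ≅ Z^10, C_3 ≅ Z^5.

Boundary ∂_1: C_1 → C_0 is given by ∂[p,q] = [q] − [p].
As a 5×10 matrix over Z this has rank 4, with invariant factors (1,1,1,1).

∂_2: C_2 → C_1 maps a triangle to the signed sum of its edges. For instance
  ∂ABF = BF − AF + AB,
  ∂ABD = BD − AD + AB.
The 10×10 boundary matrix has rank 6 and Smith normal form diag(1,1,1,1,1,1).

The boundary map ∂_3: C_3 → C_2 sends each 3-simplex σ to the alternating sum Σ_i (−1)^i (σ with its i-th vertex removed). For instance
  ∂ABDE = BDE − ADE + ABE − ABD,
  ∂ADEF = DEF − AEF + ADF − ADE.
The resulting 10×5 matrix has rank 4, and its Smith normal form has invariant factors (1,1,1,1).

Computing H_k = (kernel of ∂_k) / (image of ∂_{k+1}):

  H_3: rank ker ∂_3 − rank ∂_4 = (5 − 4) − 0 = 1, and there is no ∂_4, so H_3 = Z.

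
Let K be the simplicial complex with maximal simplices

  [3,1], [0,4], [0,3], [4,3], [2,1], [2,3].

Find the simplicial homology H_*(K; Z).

H_0 = Z,  H_1 = Z^2.

Order the vertices as 0 < 1 < 2 < 3 < 4. Listing each simplex with vertices in this order, K has dimension 1 with simplices:

  0-simplices (5): [0], [1], [2], [3], [4]
  1-simplices (6): [0,3], [0,4], [1,2], [1,3], [2,3], [3,4]

giving chain groups C_0 ≅ Z^5, C_1 ≅ Z^6.

∂_1: C_1 → C_0 sends each edge [p,q] (with p < q) to q − p.
As a 5×6 matrix over Z this has rank 4, with invariant factors (1,1,1,1).

Reading off H_k = ker ∂_k / im ∂_{k+1}:

  H_0: rank C_0 − rank ∂_1 = 5 − 4 = 1, and the invariant factors of ∂_1 are all 1, so H_0 = Z.
  H_1: rank ker ∂_1 − rank ∂_2 = (6 − 4) − 0 = 2, and there is no ∂_2, so H_1 = Z^2.

As a check, the Euler characteristic is 5 − 6 = -1, which agrees with 1 − 2 = -1.
(K is a triangulation of a wedge of 2 circles.)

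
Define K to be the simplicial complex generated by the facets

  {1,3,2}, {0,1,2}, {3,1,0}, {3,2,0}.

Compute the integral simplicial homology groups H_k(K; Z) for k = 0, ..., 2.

K has 4 vertices, 6 edges, 4 triangles.
rank ∂_0 = 0, rank ∂_1 = 3 ⇒ b_0 = 4 − 0 − 3 = 1; all invariant factors of ∂_1 are 1 so no torsion. So H_0 = Z.
rank ∂_1 = 3, rank ∂_2 = 3 ⇒ b_1 = 6 − 3 − 3 = 0; all invariant factors of ∂_2 are 1 so no torsion. So H_1 = 0.
rank ∂_2 = 3, rank ∂_3 = 0 ⇒ b_2 = 4 − 3 − 0 = 1. So H_2 = Z.

H_0 = Z,  H_1 = 0,  H_2 = Z.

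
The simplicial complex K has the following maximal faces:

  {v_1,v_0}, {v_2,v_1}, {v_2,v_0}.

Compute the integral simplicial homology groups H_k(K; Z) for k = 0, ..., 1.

H_0 ≅ Z,  H_1 ≅ Z.

Fix the vertex order v_0 < v_1 < v_2 and write every simplex with vertices in increasing order. Then dim K = 1 and the simplices of K are:

  0-simplices (3): [v_0], [v_1], [v_2]
  1-simplices (3): [v_0,v_1], [v_0,v_2], [v_1,v_2]

giving chain groups C_0 ≅ Z^3, C_1 ≅ Z^3.

Boundary ∂_1: C_1 → C_0 is given by ∂[p,q] = [q] − [p].
As a 3×3 matrix over Z this has rank 2, with invariant factors (1,1).

Reading off H_k = ker ∂_k / im ∂_{k+1}:

  H_0: rank C_0 − rank ∂_1 = 3 − 2 = 1, and the invariant factors of ∂_1 are all 1, so H_0 ≅ Z.
  H_1: rank ker ∂_1 − rank ∂_2 = (3 − 2) − 0 = 1, and there is no ∂_2, so H_1 ≅ Z.

As a check, the Euler characteristic is 3 − 3 = 0, which agrees with 1 − 1 = 0.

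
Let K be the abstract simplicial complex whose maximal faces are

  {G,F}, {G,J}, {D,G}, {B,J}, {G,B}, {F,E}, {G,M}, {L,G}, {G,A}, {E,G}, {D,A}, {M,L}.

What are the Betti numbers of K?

Order the vertices as A < B < D < E < F < G < J < L < M. Listing each simplex with vertices in this order, K has dimension 1 with simplices:

  0-simplices (9): A, B, D, E, F, G, J, L, M
  1-simplices (12): AD, AG, BG, BJ, DG, EF, EG, FG, GJ, GL, GM, LM

giving chain groups C_0 ≅ Z^9, C_1 ≅ Z^12.

The boundary map ∂_1: C_1 → C_0 maps an edge to its endpoints' difference, ∂[p,q] = q − p. For instance
  ∂EG = G − E.
The 9×12 boundary matrix has rank 8 and Smith normal form diag(1,1,1,1,1,1,1,1).

Reading off H_k = ker ∂_k / im ∂_{k+1}:

  H_0: rank C_0 − rank ∂_1 = 9 − 8 = 1, and the invariant factors of ∂_1 are all 1, so H_0 = Z.
  H_1: rank ker ∂_1 − rank ∂_2 = (12 − 8) − 0 = 4, and there is no ∂_2, so H_1 = Z^4.

Hence the Betti numbers are b_0 = 1, b_1 = 4.

b_0 = 1, b_1 = 4.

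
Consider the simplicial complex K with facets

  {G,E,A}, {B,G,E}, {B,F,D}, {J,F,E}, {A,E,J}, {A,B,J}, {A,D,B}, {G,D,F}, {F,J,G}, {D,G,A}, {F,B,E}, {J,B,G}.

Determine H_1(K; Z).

Take the total order A < B < D < E < F < G < J on the vertex set. Then K (dimension 2) consists of the simplices:

  0-simplices (7): A, B, D, E, F, G, J
  1-simplices (18): AB, AD, AE, AG, AJ, BD, BE, BF, BG, BJ, DF, DG, EF, EG, EJ, FG, FJ, GJ
  2-simplices (12): ABD, ABJ, ADG, AEG, AEJ, BDF, BEF, BEG, BGJ, DFG, EFJ, FGJ

so the chain groups are C_0 ≅ Z^7, C_1 ≅ Z^18, C_2 ≅ Z^12.

∂_1: C_1 → C_0 maps an edge to its endpoints' difference, ∂[p,q] = q − p. For instance
  ∂EF = F − E.
This gives a 7×18 integer matrix of rank 6; reducing to Smith normal form yields diagonal entries (1,1,1,1,1,1).

The boundary map ∂_2: C_2 → C_1 sends each 2-simplex [p,q,r] to [q,r] − [p,r] + [p,q]. For instance
  ∂AEJ = EJ − AJ + AE,
  ∂AEG = EG − AG + AE.
This gives a 18×12 integer matrix of rank 12; reducing to Smith normal form yields diagonal entries (1,1,1,1,1,1,1,1,1,1,1,2).

From H_k ≅ ker(∂_k) / im(∂_{k+1}) we obtain:

  H_1: rank ker ∂_1 − rank ∂_2 = (18 − 6) − 12 = 0, and ∂_2 has invariant factor 2 > 1, so H_1 ≅ Z_2.

H_1 ≅ Z_2.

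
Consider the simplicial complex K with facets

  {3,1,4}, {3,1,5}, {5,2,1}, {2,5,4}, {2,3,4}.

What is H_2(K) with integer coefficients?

K has 5 vertices, 10 edges, 5 triangles.
rank ∂_2 = 5, rank ∂_3 = 0 ⇒ b_2 = 5 − 5 − 0 = 0. So H_2 ≅ 0.

H_2 ≅ 0.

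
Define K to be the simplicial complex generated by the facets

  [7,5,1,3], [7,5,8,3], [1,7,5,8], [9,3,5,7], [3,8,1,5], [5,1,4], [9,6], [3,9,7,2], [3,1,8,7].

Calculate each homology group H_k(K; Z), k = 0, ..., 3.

Take the total order 1 < 2 < 3 < 4 < 5 < 6 < 7 < 8 < 9 on the vertex set. Then K (dimension 3) consists of the simplices:

  0-simplices (9): [1], [2], [3], [4], [5], [6], [7], [8], [9]
  1-simplices (19): [1,3], [1,4], [1,5], [1,7], [1,8], [2,3], [2,7], [2,9], [3,5], [3,7], [3,8], [3,9], [4,5], [5,7], [5,8], [5,9], [6,9], [7,8], [7,9]
  2-simplices (17): [1,3,5], [1,3,7], [1,3,8], [1,4,5], [1,5,7], [1,5,8], [1,7,8], [2,3,7], [2,3,9], [2,7,9], [3,5,7], [3,5,8], [3,5,9], [3,7,8], [3,7,9], [5,7,8], [5,7,9]
  3-simplices (7): [1,3,5,7], [1,3,5,8], [1,3,7,8], [1,5,7,8], [2,3,7,9], [3,5,7,8], [3,5,7,9]

Hence C_0 ≅ Z^9, C_1 ≅ Z^19, C_2 ≅ Z^17, C_3 ≅ Z^7.

The boundary map ∂_1: C_1 → C_0 is given by ∂[p,q] = [q] − [p]. For instance
  ∂[6,9] = [9] − [6].
This gives a 9×19 integer matrix of rank 8; reducing to Smith normal form yields diagonal entries (1,1,1,1,1,1,1,1).

The boundary map ∂_2: C_2 → C_1 acts by ∂[p,q,r] = [q,r] − [p,r] + [p,q]. For instance
  ∂[1,7,8] = [7,8] − [1,8] + [1,7],
  ∂[1,3,8] = [3,8] − [1,8] + [1,3].
The 19×17 boundary matrix has rank 11 and Smith normal form diag(1,1,1,1,1,1,1,1,1,1,1).

∂_3: C_3 → C_2 sends each 3-simplex σ to the alternating sum Σ_i (−1)^i (σ with its i-th vertex removed). For instance
  ∂[3,5,7,8] = [5,7,8] − [3,7,8] + [3,5,8] − [3,5,7],
  ∂[2,3,7,9] = [3,7,9] − [2,7,9] + [2,3,9] − [2,3,7].
The 17×7 boundary matrix has rank 6 and Smith normal form diag(1,1,1,1,1,1).

Now H_k = ker ∂_k / im ∂_{k+1}, so:

  H_0: rank C_0 − rank ∂_1 = 9 − 8 = 1, and the invariant factors of ∂_1 are all 1, so H_0 ≅ Z.
  H_1: rank ker ∂_1 − rank ∂_2 = (19 − 8) − 11 = 0, and the invariant factors of ∂_2 are all 1, so H_1 ≅ 0.
  H_2: rank ker ∂_2 − rank ∂_3 = (17 − 11) − 6 = 0, and the invariant factors of ∂_3 are all 1, so H_2 ≅ 0.
  H_3: rank ker ∂_3 − rank ∂_4 = (7 − 6) − 0 = 1, and there is no ∂_4, so H_3 ≅ Z.

H_0 ≅ Z,  H_1 = 0,  H_2 = 0,  H_3 ≅ Z.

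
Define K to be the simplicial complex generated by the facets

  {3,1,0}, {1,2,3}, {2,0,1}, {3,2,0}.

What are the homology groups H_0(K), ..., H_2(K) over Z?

H_0 = Z,  H_1 = 0,  H_2 = Z.

Order the vertices as 0 < 1 < 2 < 3. Listing each simplex with vertices in this order, K has dimension 2 with simplices:

  0-simplices (4): [0], [1], [2], [3]
  1-simplices (6): [0,1], [0,2], [0,3], [1,2], [1,3], [2,3]
  2-simplices (4): [0,1,2], [0,1,3], [0,2,3], [1,2,3]

so the chain groups are C_0 ≅ Z^4, C_1 ≅ Z^6, C_2 ≅ Z^4.

∂_1: C_1 → C_0 maps an edge to its endpoints' difference, ∂[p,q] = q − p.
The 4×6 boundary matrix has rank 3 and Smith normal form diag(1,1,1).

Boundary ∂_2: C_2 → C_1 acts by ∂[p,q,r] = [q,r] − [p,r] + [p,q]. For instance
  ∂[1,2,3] = [2,3] − [1,3] + [1,2],
  ∂[0,2,3] = [2,3] − [0,3] + [0,2].
As a 6×4 matrix over Z this has rank 3, with invariant factors (1,1,1).

Reading off H_k = ker ∂_k / im ∂_{k+1}:

  H_0: rank C_0 − rank ∂_1 = 4 − 3 = 1, and the invariant factors of ∂_1 are all 1, so H_0 = Z.
  H_1: rank ker ∂_1 − rank ∂_2 = (6 − 3) − 3 = 0, and the invariant factors of ∂_2 are all 1, so H_1 = 0.
  H_2: rank ker ∂_2 − rank ∂_3 = (4 − 3) − 0 = 1, and there is no ∂_3, so H_2 = Z.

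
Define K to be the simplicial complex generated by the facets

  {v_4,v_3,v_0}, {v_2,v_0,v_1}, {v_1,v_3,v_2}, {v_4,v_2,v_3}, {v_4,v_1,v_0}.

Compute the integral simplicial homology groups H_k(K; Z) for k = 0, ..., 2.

Fix the vertex order v_0 < v_1 < v_2 < v_3 < v_4 and write every simplex with vertices in increasing order. Then dim K = 2 and the simplices of K are:

  0-simplices (5): [v_0], [v_1], [v_2], [v_3], [v_4]
  1-simplices (10): [v_0,v_1], [v_0,v_2], [v_0,v_3], [v_0,v_4], [v_1,v_2], [v_1,v_3], [v_1,v_4], [v_2,v_3], [v_2,v_4], [v_3,v_4]
  2-simplices (5): [v_0,v_1,v_2], [v_0,v_1,v_4], [v_0,v_3,v_4], [v_1,v_2,v_3], [v_2,v_3,v_4]

so the chain groups are C_0 ≅ Z^5, C_1 ≅ Z^10, C_2 ≅ Z^5.

Boundary ∂_1: C_1 → C_0 maps an edge to its endpoints' difference, ∂[p,q] = q − p. For instance
  ∂[v_1,v_2] = [v_2] − [v_1].
The resulting 5×10 matrix has rank 4, and its Smith normal form has invariant factors (1,1,1,1).

The boundary map ∂_2: C_2 → C_1 sends each 2-simplex [p,q,r] to [q,r] − [p,r] + [p,q]. For instance
  ∂[v_1,v_2,v_3] = [v_2,v_3] − [v_1,v_3] + [v_1,v_2],
  ∂[v_2,v_3,v_4] = [v_3,v_4] − [v_2,v_4] + [v_2,v_3].
The resulting 10×5 matrix has rank 5, and its Smith normal form has invariant factors (1,1,1,1,1).

From H_k ≅ ker(∂_k) / im(∂_{k+1}) we obtain:

  H_0: rank C_0 − rank ∂_1 = 5 − 4 = 1, and the invariant factors of ∂_1 are all 1, so H_0 = Z.
  H_1: rank ker ∂_1 − rank ∂_2 = (10 − 4) − 5 = 1, and the invariant factors of ∂_2 are all 1, so H_1 = Z.
  H_2: rank ker ∂_2 − rank ∂_3 = (5 − 5) − 0 = 0, and there is no ∂_3, so H_2 = 0.

(K is a triangulation of the Möbius band.)

H_0 = Z,  H_1 = Z,  H_2 = 0.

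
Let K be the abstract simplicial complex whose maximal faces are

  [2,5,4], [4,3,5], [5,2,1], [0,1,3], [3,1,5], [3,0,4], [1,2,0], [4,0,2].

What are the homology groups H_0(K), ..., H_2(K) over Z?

Fix the vertex order 0 < 1 < 2 < 3 < 4 < 5 and write every simplex with vertices in increasing order. Then dim K = 2 and the simplices of K are:

  0-simplices (6): [0], [1], [2], [3], [4], [5]
  1-simplices (12): [0,1], [0,2], [0,3], [0,4], [1,2], [1,3], [1,5], [2,4], [2,5], [3,4], [3,5], [4,5]
  2-simplices (8): [0,1,2], [0,1,3], [0,2,4], [0,3,4], [1,2,5], [1,3,5], [2,4,5], [3,4,5]

so the chain groups are C_0 ≅ Z^6, C_1 ≅ Z^12, C_2 ≅ Z^8.

∂_1: C_1 → C_0 is given by ∂[p,q] = [q] − [p].
The 6×12 boundary matrix has rank 5 and Smith normal form diag(1,1,1,1,1).

Boundary ∂_2: C_2 → C_1 acts by ∂[p,q,r] = [q,r] − [p,r] + [p,q]. For instance
  ∂[0,3,4] = [3,4] − [0,4] + [0,3],
  ∂[0,1,3] = [1,3] − [0,3] + [0,1].
This gives a 12×8 integer matrix of rank 7; reducing to Smith normal form yields diagonal entries (1,1,1,1,1,1,1).

From H_k ≅ ker(∂_k) / im(∂_{k+1}) we obtain:

  H_0: rank C_0 − rank ∂_1 = 6 − 5 = 1, and the invariant factors of ∂_1 are all 1, so H_0 ≅ Z.
  H_1: rank ker ∂_1 − rank ∂_2 = (12 − 5) − 7 = 0, and the invariant factors of ∂_2 are all 1, so H_1 ≅ 0.
  H_2: rank ker ∂_2 − rank ∂_3 = (8 − 7) − 0 = 1, and there is no ∂_3, so H_2 ≅ Z.

H_0 ≅ Z,  H_1 = 0,  H_2 ≅ Z.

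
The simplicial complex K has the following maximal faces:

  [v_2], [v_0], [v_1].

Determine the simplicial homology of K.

Fix the vertex order v_0 < v_1 < v_2 and write every simplex with vertices in increasing order. Then dim K = 0 and the simplices of K are:

  0-simplices (3): [v_0], [v_1], [v_2]

so the chain groups are C_0 ≅ Z^3.

Reading off H_k = ker ∂_k / im ∂_{k+1}:

  H_0: rank C_0 − rank ∂_1 = 3 − 0 = 3, and there is no ∂_1, so H_0 ≅ Z^3.

H_0 = Z^3.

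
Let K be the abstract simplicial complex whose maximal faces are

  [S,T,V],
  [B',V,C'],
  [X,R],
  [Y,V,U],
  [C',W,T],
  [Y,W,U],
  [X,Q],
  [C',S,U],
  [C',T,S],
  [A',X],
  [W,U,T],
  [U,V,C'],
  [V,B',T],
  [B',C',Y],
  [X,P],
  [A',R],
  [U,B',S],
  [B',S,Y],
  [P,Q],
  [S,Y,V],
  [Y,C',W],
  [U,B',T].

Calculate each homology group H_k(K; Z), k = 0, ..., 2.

We work with the vertex ordering P < Q < R < S < T < U < V < W < X < Y < A' < B' < C'. The simplices of K, each written with vertices in increasing order, are:

  0-simplices (13): [P], [Q], [R], [S], [T], [U], [V], [W], [X], [Y], [A'], [B'], [C']
  1-simplices (30): (30 of them)
  2-simplices (16): [S,T,V], [S,T,C'], [S,U,B'], [S,U,C'], [S,V,Y], [S,Y,B'], [T,U,W], [T,U,B'], [T,V,B'], [T,W,C'], [U,V,Y], [U,V,C'], [U,W,Y], [V,B',C'], [W,Y,C'], [Y,B',C']

giving chain groups C_0 ≅ Z^13, C_1 ≅ Z^30, C_2 ≅ Z^16.

The boundary map ∂_1: C_1 → C_0 is given by ∂[p,q] = [q] − [p]. For instance
  ∂[B',C'] = [C'] − [B'].
The resulting 13×30 matrix has rank 11, and its Smith normal form has invariant factors (1,1,1,1,1,1,1,1,1,1,1).

∂_2: C_2 → C_1 sends each 2-simplex [p,q,r] to [q,r] − [p,r] + [p,q]. For instance
  ∂[S,U,B'] = [U,B'] − [S,B'] + [S,U],
  ∂[W,Y,C'] = [Y,C'] − [W,C'] + [W,Y].
This gives a 30×16 integer matrix of rank 15; reducing to Smith normal form yields diagonal entries (1,1,1,1,1,1,1,1,1,1,1,1,1,1,1).

Computing H_k = (kernel of ∂_k) / (image of ∂_{k+1}):

  H_0: rank C_0 − rank ∂_1 = 13 − 11 = 2, and the invariant factors of ∂_1 are all 1, so H_0 = Z^2.
  H_1: rank ker ∂_1 − rank ∂_2 = (30 − 11) − 15 = 4, and the invariant factors of ∂_2 are all 1, so H_1 = Z^4.
  H_2: rank ker ∂_2 − rank ∂_3 = (16 − 15) − 0 = 1, and there is no ∂_3, so H_2 = Z.

As a check, the Euler characteristic is 13 − 30 + 16 = -1, which agrees with 2 − 4 + 1 = -1.

H_0 ≅ Z^2,  H_1 ≅ Z^4,  H_2 ≅ Z.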